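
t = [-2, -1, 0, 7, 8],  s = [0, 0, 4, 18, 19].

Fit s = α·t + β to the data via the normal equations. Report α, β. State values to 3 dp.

α = 2.013, β = 3.368

The normal equations are: 118·α + 12·β = 278;  12·α + 5·β = 41.
(Σt·t = 118, Σt = 12, Σ1 = 5, Σt·s = 278, Σs = 41.)
Δ = 118·5 − 12² = 446.
α = (278·5 − 12·41)/446 = 449/223; β = (118·41 − 12·278)/446 = 751/223.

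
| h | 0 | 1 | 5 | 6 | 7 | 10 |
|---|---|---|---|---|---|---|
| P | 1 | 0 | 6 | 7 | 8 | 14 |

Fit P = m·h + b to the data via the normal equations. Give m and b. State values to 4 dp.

Entries of MᵀM: Σh·h = 211, Σh = 29, Σ1 = 6.
Moment sums: Σh·P = 268, ΣP = 36.
Determinant 211·6 − 29² = 425.
m = (268·6 − 29·36)/425 = 564/425; b = (211·36 − 29·268)/425 = -176/425.

m = 1.3271, b = -0.4141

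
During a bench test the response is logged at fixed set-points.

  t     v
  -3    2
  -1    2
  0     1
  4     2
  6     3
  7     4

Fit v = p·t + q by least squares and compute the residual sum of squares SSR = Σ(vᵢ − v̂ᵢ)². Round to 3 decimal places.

SSR = 2.370

From the data, Σt·t = 111, Σt = 13, Σ1 = 6.
Right-hand side: Σt·v = 46, Σv = 14.
Normal equations: [[111, 13]; [13, 6]]·[p, q]ᵀ = [46, 14]ᵀ.
Determinant 111·6 − 13² = 497.
p = (46·6 − 13·14)/497 = 94/497; q = (111·14 − 13·46)/497 = 956/497.
Residuals: 320/497, 132/497, -459/497, -338/497, -29/497, 374/497; SSR = 1178/497.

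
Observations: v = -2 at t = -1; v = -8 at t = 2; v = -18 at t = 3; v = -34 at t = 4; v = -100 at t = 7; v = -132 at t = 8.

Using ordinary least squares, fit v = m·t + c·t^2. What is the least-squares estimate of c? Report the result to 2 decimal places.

c = -2.05

From the data, Σt·t = 143, Σt·t^2 = 953, Σt^2·t^2 = 6851.
Moment sums: Σt·v = -1960, Σt^2·v = -14088.
det = 143·6851 − 953² = 71484.
m = ((-1960)·6851 − 953·(-14088))/71484 = -524/17871; c = (143·(-14088) − 953·(-1960))/71484 = -36676/17871.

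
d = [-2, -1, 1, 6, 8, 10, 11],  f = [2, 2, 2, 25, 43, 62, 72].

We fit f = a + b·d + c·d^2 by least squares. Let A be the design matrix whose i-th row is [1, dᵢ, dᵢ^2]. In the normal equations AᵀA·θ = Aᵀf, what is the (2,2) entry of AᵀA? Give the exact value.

Row 2 ↔ basis d, column 2 ↔ basis d, so (AᵀA)_{2,2} = Σᵢ (d)·(d) = (-2)·(-2) + (-1)·(-1) + (1)·(1) + (6)·(6) + (8)·(8) + (10)·(10) + (11)·(11) = 327.

327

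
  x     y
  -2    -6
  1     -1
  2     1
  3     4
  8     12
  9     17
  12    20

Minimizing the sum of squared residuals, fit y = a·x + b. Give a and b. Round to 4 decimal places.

a = 1.9311, b = -2.3896

Normal-equation sums: Σx·x = 307, Σx = 33, Σ1 = 7.
For Mᵀy: Σx·y = 514, Σy = 47.
So MᵀM·[a, b]ᵀ = Mᵀy: [[307, 33]; [33, 7]]·[a, b]ᵀ = [514, 47]ᵀ.
Δ = 307·7 − 33² = 1060.
a = (514·7 − 33·47)/1060 = 2047/1060; b = (307·47 − 33·514)/1060 = -2533/1060.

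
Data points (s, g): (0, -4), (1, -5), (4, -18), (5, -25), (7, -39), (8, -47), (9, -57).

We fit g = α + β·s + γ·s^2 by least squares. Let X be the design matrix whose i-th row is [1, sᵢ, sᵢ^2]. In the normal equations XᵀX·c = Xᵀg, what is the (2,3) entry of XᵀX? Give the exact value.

Row 2 ↔ basis s, column 3 ↔ basis s^2, so (XᵀX)_{2,3} = Σᵢ (s)·(s^2) = (0)·(0) + (1)·(1) + (4)·(16) + (5)·(25) + (7)·(49) + (8)·(64) + (9)·(81) = 1774.

1774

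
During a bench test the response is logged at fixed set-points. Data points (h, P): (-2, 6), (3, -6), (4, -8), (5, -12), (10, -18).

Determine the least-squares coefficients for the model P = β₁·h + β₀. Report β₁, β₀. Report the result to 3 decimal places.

β₁ = -2.027, β₀ = 0.508

MᵀM·[β₁, β₀]ᵀ = MᵀP reads: 154·β₁ + 20·β₀ = -302;  20·β₁ + 5·β₀ = -38.
Eliminating β₀: 5·(row 1) − 20·(row 2) gives 370·β₁ = 5·(-302) − 20·(-38) = -750, so β₁ = -75/37.
Then β₀ = ((-38) − 20·(-75/37))/5 = 94/185.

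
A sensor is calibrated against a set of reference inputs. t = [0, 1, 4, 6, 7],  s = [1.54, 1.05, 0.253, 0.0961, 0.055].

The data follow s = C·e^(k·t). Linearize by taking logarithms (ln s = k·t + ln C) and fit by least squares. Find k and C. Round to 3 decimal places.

k = -0.476, C = 1.627

Taking logs, ln s = k·t + ln C, so regress ln s on t.
Σt = 18.0000, Σ(t)² = 102.0000, Σln s = -6.1366, Σt·ln s = -39.8058.
Equations: 102.0000·k + 18.0000·ln C = -39.8058;  18.0000·k + 5·ln C = -6.1366.
Slope k = (n·Σt·ln s − Σt·Σln s)/(n·Σ(t)² − (Σt)²) = (5·-39.8058 − 18.0000·-6.1366)/186.0000 = -0.47619; ln C = (Σln s − k·Σt)/n = 0.48695, so C = exp(0.48695) = 1.62735.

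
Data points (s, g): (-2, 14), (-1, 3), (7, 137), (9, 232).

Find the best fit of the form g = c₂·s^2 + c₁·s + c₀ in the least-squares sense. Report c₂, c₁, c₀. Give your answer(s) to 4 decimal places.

c₂ = 3.0769, c₁ = -1.7170, c₀ = -1.7649

XᵀX·[c₂, c₁, c₀]ᵀ = Xᵀg reads: 8979·c₂ + 1063·c₁ + 135·c₀ = 25564;  1063·c₂ + 135·c₁ + 13·c₀ = 3016;  135·c₂ + 13·c₁ + 4·c₀ = 386.
Inverting the 3×3 Gram matrix, [c₂, c₁, c₀]ᵀ = [31572/10261, -17618/10261, -18110/10261]ᵀ.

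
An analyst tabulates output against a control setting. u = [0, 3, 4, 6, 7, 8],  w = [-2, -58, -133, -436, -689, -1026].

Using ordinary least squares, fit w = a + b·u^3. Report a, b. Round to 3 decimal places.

Entries of MᵀM: Σ1 = 6, Σu^3 = 1162, Σu^3·u^3 = 431274.
Right-hand side: Σw = -2344, Σu^3·w = -865893.
So MᵀM·[a, b]ᵀ = Mᵀw: [[6, 1162]; [1162, 431274]]·[a, b]ᵀ = [-2344, -865893]ᵀ.
det = 6·431274 − 1162² = 1237400.
a = ((-2344)·431274 − 1162·(-865893))/1237400 = -473859/123740; b = (6·(-865893) − 1162·(-2344))/1237400 = -247163/123740.

a = -3.829, b = -1.997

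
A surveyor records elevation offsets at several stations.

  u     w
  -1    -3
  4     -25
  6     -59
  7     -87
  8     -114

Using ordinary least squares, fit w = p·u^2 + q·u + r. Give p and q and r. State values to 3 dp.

p = -2.032, q = 1.883, r = 0.831

The normal system XᵀX·[p, q, r]ᵀ = Xᵀw is [[8050, 1134, 166]; [1134, 166, 24]; [166, 24, 5]]·[p, q, r]ᵀ = [-14086, -1972, -288]ᵀ.
Row-reducing yields p = -38783/19084, q = 35939/19084, r = 7925/9542.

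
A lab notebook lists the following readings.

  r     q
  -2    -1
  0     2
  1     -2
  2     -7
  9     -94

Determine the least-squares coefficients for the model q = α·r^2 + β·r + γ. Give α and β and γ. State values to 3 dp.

α = -1.008, β = -1.452, γ = 0.647

The normal system AᵀA·[α, β, γ]ᵀ = Aᵀq is [[6594, 730, 90]; [730, 90, 10]; [90, 10, 5]]·[α, β, γ]ᵀ = [-7648, -860, -102]ᵀ.
Inverting the 3×3 Gram matrix, [α, β, γ]ᵀ = [-1151/1142, -8293/5710, 1846/2855]ᵀ.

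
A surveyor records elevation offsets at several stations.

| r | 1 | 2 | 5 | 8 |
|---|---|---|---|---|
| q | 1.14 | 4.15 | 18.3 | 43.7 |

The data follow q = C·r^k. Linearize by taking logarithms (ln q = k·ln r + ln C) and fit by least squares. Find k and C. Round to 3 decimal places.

k = 1.732, C = 1.175

Linearized form: ln q = k·ln r + ln C. From the 4 transformed points,
Σln r = 4.3820, Σ(ln r)² = 7.3948, Σln q = 8.2384, Σln r·ln q = 13.5197.
Normal system: [[7.3948, 4.3820]; [4.3820, 4]]·[k, ln C]ᵀ = [13.5197, 8.2384]ᵀ.
Δ = 7.3948·4 − (4.3820)² = 10.3771; k = (13.5197·4 − 4.3820·8.2384)/10.3771 = 1.73245, ln C = (7.3948·8.2384 − 4.3820·13.5197)/10.3771 = 0.16168, so C = exp(0.16168) = 1.17549.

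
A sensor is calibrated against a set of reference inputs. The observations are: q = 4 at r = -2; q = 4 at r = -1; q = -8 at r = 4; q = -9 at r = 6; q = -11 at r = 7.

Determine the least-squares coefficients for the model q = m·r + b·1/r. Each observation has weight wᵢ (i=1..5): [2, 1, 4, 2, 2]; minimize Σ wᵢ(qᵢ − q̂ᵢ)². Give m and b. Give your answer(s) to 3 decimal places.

From the data, Σwᵢ·r·r = 243, Σwᵢ·r·1/r = 11, Σwᵢ·1/r·1/r = 3257/1764.
For MᵀWq: Σwᵢ·r·q = -410, Σwᵢ·1/r·q = -155/7.
MᵀWM·[m, b]ᵀ = MᵀWq becomes [[243, 11]; [11, 3257/1764]]·[m, b]ᵀ = [-410, -155/7]ᵀ.
Determinant 243·(3257/1764) − 11² = 64223/196.
m = ((-410)·(3257/1764) − 11·(-155/7))/(64223/196) = -905710/578007; b = (243·(-155/7) − 11·(-410))/(64223/196) = -170660/64223.

m = -1.567, b = -2.657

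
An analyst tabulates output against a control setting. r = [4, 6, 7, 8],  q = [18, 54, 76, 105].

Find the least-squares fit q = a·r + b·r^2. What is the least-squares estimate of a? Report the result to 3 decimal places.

a = -3.929

From the data, Σr·r = 165, Σr·r^2 = 1135, Σr^2·r^2 = 8049.
And Σr·q = 1768, Σr^2·q = 12676.
AᵀA·[a, b]ᵀ = Aᵀq becomes [[165, 1135]; [1135, 8049]]·[a, b]ᵀ = [1768, 12676]ᵀ.
Determinant 165·8049 − 1135² = 39860.
a = (1768·8049 − 1135·12676)/39860 = -39157/9965; b = (165·12676 − 1135·1768)/39860 = 4243/1993.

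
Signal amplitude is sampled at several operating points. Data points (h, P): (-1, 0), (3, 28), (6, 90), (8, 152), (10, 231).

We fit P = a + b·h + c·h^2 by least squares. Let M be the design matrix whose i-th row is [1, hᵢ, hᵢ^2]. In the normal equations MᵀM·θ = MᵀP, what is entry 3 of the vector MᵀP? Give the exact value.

36320

Entry 3 ↔ basis h^2, so (MᵀP)_{3} = Σᵢ (h^2)·Pᵢ = (1)·(0) + (9)·(28) + (36)·(90) + (64)·(152) + (100)·(231) = 36320.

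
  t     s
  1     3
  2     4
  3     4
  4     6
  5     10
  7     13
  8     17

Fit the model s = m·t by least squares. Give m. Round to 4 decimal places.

m = 1.9286

With design matrix X, XᵀX = [[168]] and Xᵀs = [324]ᵀ.
Hence m = 324 / 168 ≈ 1.92857.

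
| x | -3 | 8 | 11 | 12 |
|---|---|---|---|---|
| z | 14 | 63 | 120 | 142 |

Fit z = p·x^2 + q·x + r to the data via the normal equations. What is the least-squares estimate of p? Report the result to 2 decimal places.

Setting ∂/∂p … = 0 gives: 39554·p + 3544·q + 338·r = 39126;  3544·p + 338·q + 28·r = 3486;  338·p + 28·q + 4·r = 339.
Row-reducing yields p = 59039/57774, q = -18470/28887, r = 55377/19258.

p = 1.02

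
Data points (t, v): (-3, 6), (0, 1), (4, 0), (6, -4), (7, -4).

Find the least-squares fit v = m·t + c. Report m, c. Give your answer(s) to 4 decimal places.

m = -0.9492, c = 2.4576

The normal system MᵀM·[m, c]ᵀ = Mᵀv is [[110, 14]; [14, 5]]·[m, c]ᵀ = [-70, -1]ᵀ.
det = 110·5 − 14² = 354.
m = ((-70)·5 − 14·(-1))/354 = -56/59; c = (110·(-1) − 14·(-70))/354 = 145/59.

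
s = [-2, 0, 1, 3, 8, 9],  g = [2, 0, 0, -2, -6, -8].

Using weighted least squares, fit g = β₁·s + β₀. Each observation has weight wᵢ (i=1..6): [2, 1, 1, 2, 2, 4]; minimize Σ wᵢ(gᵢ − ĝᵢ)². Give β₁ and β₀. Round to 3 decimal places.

β₁ = -0.892, β₀ = 0.420

Setting ∂/∂β₁ … = 0 gives: 479·β₁ + 55·β₀ = -404;  55·β₁ + 12·β₀ = -44.
Eliminating β₀: 12·(row 1) − 55·(row 2) gives 2723·β₁ = 12·(-404) − 55·(-44) = -2428, so β₁ = -2428/2723.
Then β₀ = ((-44) − 55·(-2428/2723))/12 = 1144/2723.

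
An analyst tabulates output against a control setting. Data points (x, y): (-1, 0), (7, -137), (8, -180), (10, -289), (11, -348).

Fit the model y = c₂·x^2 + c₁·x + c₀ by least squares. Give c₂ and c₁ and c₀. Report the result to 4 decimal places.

c₂ = -2.9965, c₁ = 0.8672, c₀ = 3.8941

Compute the Gram sums: Σx^2·x^2 = 31139, Σx^2·x = 3185, Σx^2 = 335, Σx·x = 335, Σx = 35, Σ1 = 5.
And Σx^2·y = -89241, Σx·y = -9117, Σy = -954.
MᵀM·[c₂, c₁, c₀]ᵀ = Mᵀy becomes [[31139, 3185, 335]; [3185, 335, 35]; [335, 35, 5]]·[c₂, c₁, c₀]ᵀ = [-89241, -9117, -954]ᵀ.
Solving the 3×3 system (Gaussian elimination) gives c₂ = -2559/854, c₁ = 529/610, c₀ = 8314/2135.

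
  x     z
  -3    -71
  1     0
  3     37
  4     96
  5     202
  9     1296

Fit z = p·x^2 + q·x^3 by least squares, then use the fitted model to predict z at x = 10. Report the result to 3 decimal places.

The normal equations are: 7605·p + 63199·q = 111256;  63199·p + 552621·q = 979094.
Determinant 7605·552621 − 63199² = 208569104.
p = (111256·552621 − 63199·979094)/208569104 = -197679865/104284552; q = (7605·979094 − 63199·111256)/208569104 = 207370963/104284552.
At x = 10: ẑ = (-197679865/104284552)·(100) + (207370963/104284552)·(1000) = 46900744125/26071138.

ẑ = 1798.953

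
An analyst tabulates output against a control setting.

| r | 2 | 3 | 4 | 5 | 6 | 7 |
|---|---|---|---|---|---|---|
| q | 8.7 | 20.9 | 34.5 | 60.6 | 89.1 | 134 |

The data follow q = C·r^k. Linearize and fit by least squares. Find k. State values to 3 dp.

Let Y = ln q. Fitting Y = k·ln r + ln C by least squares:
Σln r = 8.5252, Σ(ln r)² = 13.1965, Σln q = 22.2359, Σln r·ln q = 33.9288.
Normal system: [[13.1965, 8.5252]; [8.5252, 6]]·[k, ln C]ᵀ = [33.9288, 22.2359]ᵀ.
Δ = 13.1965·6 − (8.5252)² = 6.5005; k = (33.9288·6 − 8.5252·22.2359)/6.5005 = 2.15487, ln C = (13.1965·22.2359 − 8.5252·33.9288)/6.5005 = 0.64422.

k = 2.155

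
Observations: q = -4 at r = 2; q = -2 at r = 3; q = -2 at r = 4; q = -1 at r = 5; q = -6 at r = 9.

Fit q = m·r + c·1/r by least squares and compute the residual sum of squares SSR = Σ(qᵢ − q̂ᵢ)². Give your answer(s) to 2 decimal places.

AᵀA·[m, c]ᵀ = Aᵀq reads: 135·m + 5·c = -81;  5·m + (15421/32400)·c = -121/30.
(Σr·r = 135, Σr·1/r = 5, Σ1/r·1/r = 15421/32400, Σr·q = -81, Σ1/r·q = -121/30.)
det = 135·(15421/32400) − 5² = 9421/240.
m = ((-81)·(15421/32400) − 5·(-121/30))/(9421/240) = -22063/47105; c = (135·(-121/30) − 5·(-81))/(9421/240) = -33480/9421.
Residuals: -60594/47105, 27779/47105, 35892/47105, 19338/9421, -65463/47105; SSR = 411122/47105.

SSR = 8.73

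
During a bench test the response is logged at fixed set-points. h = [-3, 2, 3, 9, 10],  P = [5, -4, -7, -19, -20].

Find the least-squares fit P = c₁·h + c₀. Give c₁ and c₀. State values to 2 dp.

c₁ = -1.97, c₀ = -0.73

Entries of AᵀA: Σh·h = 203, Σh = 21, Σ1 = 5.
For AᵀP: Σh·P = -415, ΣP = -45.
Eliminating c₀: 5·(row 1) − 21·(row 2) gives 574·c₁ = 5·(-415) − 21·(-45) = -1130, so c₁ = -565/287.
Then c₀ = ((-45) − 21·(-565/287))/5 = -30/41.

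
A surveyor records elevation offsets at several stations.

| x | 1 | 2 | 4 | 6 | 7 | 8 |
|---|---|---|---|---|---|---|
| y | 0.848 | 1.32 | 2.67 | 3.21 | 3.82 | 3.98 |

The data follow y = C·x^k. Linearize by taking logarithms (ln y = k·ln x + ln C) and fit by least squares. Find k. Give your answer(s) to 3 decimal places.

k = 0.770

With ln yᵢ as the transformed response and ln xᵢ as the regressor:
Σln x = 7.8966, Σ(ln x)² = 13.7233, Σln y = 4.9826, Σln x·ln y = 9.1239.
Normal system: [[13.7233, 7.8966]; [7.8966, 6]]·[k, ln C]ᵀ = [9.1239, 4.9826]ᵀ.
Solving (det = 19.9843): k = 0.77048, ln C = -0.18358.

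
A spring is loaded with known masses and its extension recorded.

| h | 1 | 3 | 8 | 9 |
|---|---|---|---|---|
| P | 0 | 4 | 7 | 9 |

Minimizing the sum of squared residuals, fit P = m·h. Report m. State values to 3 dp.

The normal equations are: 155·m = 149.
Hence m = 149 / 155 ≈ 0.96129.

m = 0.961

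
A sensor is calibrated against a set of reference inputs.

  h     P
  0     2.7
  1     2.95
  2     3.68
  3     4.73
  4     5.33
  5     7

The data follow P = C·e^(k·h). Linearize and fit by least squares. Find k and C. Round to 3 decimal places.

k = 0.194, C = 2.561

With ln Pᵢ as the transformed response and hᵢ as the regressor:
XᵀX = [[55.0000, 15.0000]; [15.0000, 6]], rhs = [24.7724, 8.5512]ᵀ  (here Σh = 15.0000, Σ(h)² = 55.0000, Σln P = 8.5512, Σh·ln P = 24.7724).
Slope k = (n·Σh·ln P − Σh·Σln P)/(n·Σ(h)² − (Σh)²) = (6·24.7724 − 15.0000·8.5512)/105.0000 = 0.19397; ln C = (Σln P − k·Σh)/n = 0.94027, so C = exp(0.94027) = 2.56067.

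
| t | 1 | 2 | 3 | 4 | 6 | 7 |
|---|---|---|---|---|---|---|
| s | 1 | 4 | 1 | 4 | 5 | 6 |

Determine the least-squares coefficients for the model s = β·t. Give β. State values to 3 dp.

β = 0.870

Sums needed: Σt·t = 115.
For Aᵀs: Σt·s = 100.
Hence β = 100 / 115 ≈ 0.869565.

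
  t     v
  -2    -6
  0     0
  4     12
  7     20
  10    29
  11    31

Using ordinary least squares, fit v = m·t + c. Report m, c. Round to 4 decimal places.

Entries of XᵀX: Σt·t = 290, Σt = 30, Σ1 = 6.
Right-hand side: Σt·v = 831, Σv = 86.
det = 290·6 − 30² = 840.
m = (831·6 − 30·86)/840 = 401/140; c = (290·86 − 30·831)/840 = 1/84.

m = 2.8643, c = 0.0119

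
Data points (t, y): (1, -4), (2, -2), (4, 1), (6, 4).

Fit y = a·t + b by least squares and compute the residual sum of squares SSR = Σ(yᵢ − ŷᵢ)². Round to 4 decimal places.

Forming XᵀX = [[57, 13]; [13, 4]] and Xᵀy = [20, -1]ᵀ gives XᵀX·[a, b]ᵀ = Xᵀy.
Eliminating b: 4·(row 1) − 13·(row 2) gives 59·a = 4·20 − 13·(-1) = 93, so a = 93/59.
Then b = ((-1) − 13·(93/59))/4 = -317/59.
Residuals: -12/59, 13/59, 4/59, -5/59; SSR = 6/59.

SSR = 0.1017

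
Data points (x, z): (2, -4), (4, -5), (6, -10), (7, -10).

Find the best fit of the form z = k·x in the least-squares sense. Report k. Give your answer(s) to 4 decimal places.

Entries of MᵀM: Σx·x = 105.
Right-hand side: Σx·z = -158.
Hence k = -158 / 105 ≈ -1.50476.

k = -1.5048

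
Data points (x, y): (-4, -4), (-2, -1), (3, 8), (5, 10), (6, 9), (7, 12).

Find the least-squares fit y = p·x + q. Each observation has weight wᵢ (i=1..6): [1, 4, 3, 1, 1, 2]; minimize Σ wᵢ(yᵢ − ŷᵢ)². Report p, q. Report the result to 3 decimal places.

From the data, Σwᵢ·x·x = 218, Σwᵢ·x = 22, Σwᵢ·1 = 12.
And Σwᵢ·x·y = 368, Σwᵢ·y = 59.
So MᵀWM·[p, q]ᵀ = MᵀWy: [[218, 22]; [22, 12]]·[p, q]ᵀ = [368, 59]ᵀ.
Eliminating q: 12·(row 1) − 22·(row 2) gives 2132·p = 12·368 − 22·59 = 3118, so p = 1559/1066.
Then q = (59 − 22·(1559/1066))/12 = 2383/1066.

p = 1.462, q = 2.235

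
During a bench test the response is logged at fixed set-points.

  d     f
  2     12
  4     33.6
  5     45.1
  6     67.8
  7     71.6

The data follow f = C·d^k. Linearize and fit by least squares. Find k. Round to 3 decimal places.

Linearized form: ln f = k·ln d + ln C. From the 5 transformed points,
AᵀA = [[11.9895, 7.4265]; [7.4265, 5]], rhs = [28.5910, 18.2960]ᵀ  (here Σln d = 7.4265, Σ(ln d)² = 11.9895, Σln f = 18.2960, Σln d·ln f = 28.5910).
Solving (det = 4.7940): k = 1.47662, ln C = 1.46596.

k = 1.477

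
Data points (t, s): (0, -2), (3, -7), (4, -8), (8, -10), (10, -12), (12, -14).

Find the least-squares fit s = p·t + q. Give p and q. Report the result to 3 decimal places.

Normal-equation sums: Σt·t = 333, Σt = 37, Σ1 = 6.
For Mᵀs: Σt·s = -421, Σs = -53.
Δ = 333·6 − 37² = 629.
p = ((-421)·6 − 37·(-53))/629 = -565/629; q = (333·(-53) − 37·(-421))/629 = -56/17.

p = -0.898, q = -3.294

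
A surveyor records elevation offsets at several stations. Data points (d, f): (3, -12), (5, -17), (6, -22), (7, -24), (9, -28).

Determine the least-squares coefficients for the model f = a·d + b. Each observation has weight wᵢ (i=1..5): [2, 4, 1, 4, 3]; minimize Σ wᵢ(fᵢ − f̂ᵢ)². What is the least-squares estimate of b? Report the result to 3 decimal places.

Normal-equation sums: Σwᵢ·d·d = 593, Σwᵢ·d = 87, Σwᵢ·1 = 14.
Right-hand side: Σwᵢ·d·f = -1972, Σwᵢ·f = -294.
Determinant 593·14 − 87² = 733.
a = ((-1972)·14 − 87·(-294))/733 = -2030/733; b = (593·(-294) − 87·(-1972))/733 = -2778/733.

b = -3.790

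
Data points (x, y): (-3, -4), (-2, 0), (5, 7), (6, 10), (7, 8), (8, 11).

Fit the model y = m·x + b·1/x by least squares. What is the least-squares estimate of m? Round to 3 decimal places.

From the data, Σx·x = 187, Σx·1/x = 6, Σ1/x·1/x = 328049/705600.
Right-hand side: Σx·y = 251, Σ1/x·y = 1937/280.
AᵀA·[m, b]ᵀ = Aᵀy becomes [[187, 6]; [6, 328049/705600]]·[m, b]ᵀ = [251, 1937/280]ᵀ.
Δ = 187·(328049/705600) − 6² = 35943563/705600.
m = (251·(328049/705600) − 6·(1937/280))/(35943563/705600) = 53052859/35943563; b = (187·(1937/280) − 6·251)/(35943563/705600) = -149841720/35943563.

m = 1.476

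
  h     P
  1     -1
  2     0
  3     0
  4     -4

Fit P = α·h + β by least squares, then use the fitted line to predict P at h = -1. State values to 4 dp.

P̂ = 1.9000

The normal system AᵀA·[α, β]ᵀ = AᵀP is [[30, 10]; [10, 4]]·[α, β]ᵀ = [-17, -5]ᵀ.
Determinant 30·4 − 10² = 20.
α = ((-17)·4 − 10·(-5))/20 = -9/10; β = (30·(-5) − 10·(-17))/20 = 1.
At h = -1: P̂ = (-9/10)·(-1) + (1)·(1) = 19/10.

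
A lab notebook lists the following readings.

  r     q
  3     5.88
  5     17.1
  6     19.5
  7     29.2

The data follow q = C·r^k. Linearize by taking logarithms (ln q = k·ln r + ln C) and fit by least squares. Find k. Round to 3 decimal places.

Taking logs, ln q = k·ln r + ln C, so regress ln q on ln r.
Over the data: Σln r = 6.4457, Σ(ln r)² = 10.7942, Σln q = 10.9552, Σln r·ln q = 18.4037.
Normal system: [[10.7942, 6.4457]; [6.4457, 4]]·[k, ln C]ᵀ = [18.4037, 10.9552]ᵀ.
Slope k = (n·Σln r·ln q − Σln r·Σln q)/(n·Σ(ln r)² − (Σln r)²) = (4·18.4037 − 6.4457·10.9552)/1.6295 = 1.84128; ln C = (Σln q − k·Σln r)/n = -0.22829.

k = 1.841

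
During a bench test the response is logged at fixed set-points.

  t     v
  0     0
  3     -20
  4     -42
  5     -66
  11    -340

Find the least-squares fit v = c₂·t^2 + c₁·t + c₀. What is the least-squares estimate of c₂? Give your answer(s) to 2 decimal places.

Entries of XᵀX: Σt^2·t^2 = 15603, Σt^2·t = 1547, Σt^2 = 171, Σt·t = 171, Σt = 23, Σ1 = 5.
For Xᵀv: Σt^2·v = -43642, Σt·v = -4298, Σv = -468.
XᵀX·[c₂, c₁, c₀]ᵀ = Xᵀv becomes [[15603, 1547, 171]; [1547, 171, 23]; [171, 23, 5]]·[c₂, c₁, c₀]ᵀ = [-43642, -4298, -468]ᵀ.
Inverting the 3×3 Gram matrix, [c₂, c₁, c₀]ᵀ = [-106677/36128, 55451/36128, 5849/18064]ᵀ.

c₂ = -2.95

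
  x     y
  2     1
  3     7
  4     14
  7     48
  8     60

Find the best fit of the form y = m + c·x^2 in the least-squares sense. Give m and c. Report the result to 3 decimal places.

Setting ∂/∂m … = 0 gives: 5·m + 142·c = 130;  142·m + 6850·c = 6483.
Determinant 5·6850 − 142² = 14086.
m = (130·6850 − 142·6483)/14086 = -15043/7043; c = (5·6483 − 142·130)/14086 = 13955/14086.

m = -2.136, c = 0.991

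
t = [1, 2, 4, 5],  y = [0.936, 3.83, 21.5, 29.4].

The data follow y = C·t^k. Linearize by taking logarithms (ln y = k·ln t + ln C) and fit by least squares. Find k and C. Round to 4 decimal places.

Let Y = ln y. Fitting Y = k·ln t + ln C by least squares:
Sums: Σln t = 3.6889, Σ(ln t)² = 4.9926, Σln y = 7.7258, Σln t·ln y = 10.6255.
Normal system: [[4.9926, 3.6889]; [3.6889, 4]]·[k, ln C]ᵀ = [10.6255, 7.7258]ᵀ.
Slope k = (n·Σln t·ln y − Σln t·Σln y)/(n·Σ(ln t)² − (Σln t)²) = (4·10.6255 − 3.6889·7.7258)/6.3624 = 2.20085; ln C = (Σln y − k·Σln t)/n = -0.09822, so C = exp(-0.09822) = 0.90644.

k = 2.2009, C = 0.9064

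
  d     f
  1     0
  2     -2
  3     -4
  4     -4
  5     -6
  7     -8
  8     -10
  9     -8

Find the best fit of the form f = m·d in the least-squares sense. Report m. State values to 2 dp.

m = -1.08

Forming AᵀA = [[249]] and Aᵀf = [-270]ᵀ gives AᵀA·[m]ᵀ = Aᵀf.
m = (-270)/249 = -1.08434.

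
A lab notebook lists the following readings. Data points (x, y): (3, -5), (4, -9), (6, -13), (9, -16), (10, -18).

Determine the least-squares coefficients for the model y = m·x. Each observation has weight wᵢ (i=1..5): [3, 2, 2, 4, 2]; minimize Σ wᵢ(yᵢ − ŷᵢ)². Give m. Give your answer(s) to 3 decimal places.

Compute the Gram sums: Σwᵢ·x·x = 655.
For AᵀWy: Σwᵢ·x·y = -1209.
Hence m = -1209 / 655 ≈ -1.8458.

m = -1.846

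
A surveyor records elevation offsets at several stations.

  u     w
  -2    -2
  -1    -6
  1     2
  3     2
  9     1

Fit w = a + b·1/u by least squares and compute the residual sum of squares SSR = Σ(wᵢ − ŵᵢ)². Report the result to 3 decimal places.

The normal equations are: 5·a + (-1/18)·b = -3;  (-1/18)·a + (769/324)·b = 88/9.
Eliminating b: (769/324)·(row 1) − (-1/18)·(row 2) gives (961/81)·a = (769/324)·(-3) − (-1/18)·(88/9) = -2131/324, so a = -2131/3844.
Then b = ((88/9) − (-1/18)·(-2131/3844))/(769/324) = 7893/1922.
Residuals: 584/961, -5147/3844, -5967/3844, 147/124, 4221/3844; SSR = 27611/3844.

SSR = 7.183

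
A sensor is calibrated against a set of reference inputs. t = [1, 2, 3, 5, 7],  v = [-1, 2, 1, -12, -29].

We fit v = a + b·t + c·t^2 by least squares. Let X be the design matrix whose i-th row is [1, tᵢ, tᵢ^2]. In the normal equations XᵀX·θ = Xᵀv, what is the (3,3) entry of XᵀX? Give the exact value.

3124

Row 3 ↔ basis t^2, column 3 ↔ basis t^2, so (XᵀX)_{3,3} = Σᵢ (t^2)·(t^2) = (1)·(1) + (4)·(4) + (9)·(9) + (25)·(25) + (49)·(49) = 3124.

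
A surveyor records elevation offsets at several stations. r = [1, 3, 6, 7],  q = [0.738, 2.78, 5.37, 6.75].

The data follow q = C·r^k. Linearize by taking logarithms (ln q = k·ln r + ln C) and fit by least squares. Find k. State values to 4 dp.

Linearized form: ln q = k·ln r + ln C. From the 4 transformed points,
XᵀX = [[8.2039, 4.8363]; [4.8363, 4]], rhs = [7.8507, 4.3090]ᵀ  (here Σln r = 4.8363, Σ(ln r)² = 8.2039, Σln q = 4.3090, Σln r·ln q = 7.8507).
Δ = 8.2039·4 − (4.8363)² = 9.4260; k = (7.8507·4 − 4.8363·4.3090)/9.4260 = 1.12065, ln C = (8.2039·4.3090 − 4.8363·7.8507)/9.4260 = -0.27769.

k = 1.1206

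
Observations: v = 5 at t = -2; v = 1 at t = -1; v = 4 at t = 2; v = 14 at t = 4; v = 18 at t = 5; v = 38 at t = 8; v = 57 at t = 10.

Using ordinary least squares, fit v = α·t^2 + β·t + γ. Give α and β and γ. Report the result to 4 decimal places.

Sums needed: Σt^2·t^2 = 15010, Σt^2·t = 1700, Σt^2 = 214, Σt·t = 214, Σt = 26, Σ1 = 7.
Moment sums: Σt^2·v = 8843, Σt·v = 1017, Σv = 137.
Normal equations: [[15010, 1700, 214]; [1700, 214, 26]; [214, 26, 7]]·[α, β, γ]ᵀ = [8843, 1017, 137]ᵀ.
Solving the 3×3 system (Gaussian elimination) gives α = 11233/22694, β = 34855/68082, γ = 12341/4863.

α = 0.4950, β = 0.5120, γ = 2.5377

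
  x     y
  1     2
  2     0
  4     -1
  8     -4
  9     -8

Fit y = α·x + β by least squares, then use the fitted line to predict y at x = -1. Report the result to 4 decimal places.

AᵀA·[α, β]ᵀ = Aᵀy reads: 166·α + 24·β = -106;  24·α + 5·β = -11.
Δ = 166·5 − 24² = 254.
α = ((-106)·5 − 24·(-11))/254 = -133/127; β = (166·(-11) − 24·(-106))/254 = 359/127.
At x = -1: ŷ = (-133/127)·(-1) + (359/127)·(1) = 492/127.

ŷ = 3.8740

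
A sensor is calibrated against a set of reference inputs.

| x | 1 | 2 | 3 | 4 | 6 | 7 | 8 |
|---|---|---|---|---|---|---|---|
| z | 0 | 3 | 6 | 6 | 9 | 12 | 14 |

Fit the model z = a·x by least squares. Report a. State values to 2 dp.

From the data, Σx·x = 179.
For Aᵀz: Σx·z = 298.
Hence a = 298 / 179 ≈ 1.6648.

a = 1.66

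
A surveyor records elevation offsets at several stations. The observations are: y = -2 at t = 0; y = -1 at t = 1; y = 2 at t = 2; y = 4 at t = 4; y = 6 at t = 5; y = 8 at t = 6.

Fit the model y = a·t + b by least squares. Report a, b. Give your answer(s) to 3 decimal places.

a = 1.643, b = -2.095

Entries of MᵀM: Σt·t = 82, Σt = 18, Σ1 = 6.
Moment sums: Σt·y = 97, Σy = 17.
Normal equations: [[82, 18]; [18, 6]]·[a, b]ᵀ = [97, 17]ᵀ.
Determinant 82·6 − 18² = 168.
a = (97·6 − 18·17)/168 = 23/14; b = (82·17 − 18·97)/168 = -44/21.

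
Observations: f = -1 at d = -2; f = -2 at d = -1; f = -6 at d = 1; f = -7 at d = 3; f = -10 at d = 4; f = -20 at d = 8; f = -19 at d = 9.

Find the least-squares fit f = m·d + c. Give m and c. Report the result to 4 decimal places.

Setting ∂/∂m … = 0 gives: 176·m + 22·c = -394;  22·m + 7·c = -65.
(Σd·d = 176, Σd = 22, Σ1 = 7, Σd·f = -394, Σf = -65.)
Determinant 176·7 − 22² = 748.
m = ((-394)·7 − 22·(-65))/748 = -332/187; c = (176·(-65) − 22·(-394))/748 = -63/17.

m = -1.7754, c = -3.7059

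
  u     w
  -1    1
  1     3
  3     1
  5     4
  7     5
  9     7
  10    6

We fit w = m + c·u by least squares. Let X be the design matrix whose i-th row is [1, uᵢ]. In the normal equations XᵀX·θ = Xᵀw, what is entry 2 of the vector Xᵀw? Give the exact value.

Entry 2 ↔ basis u, so (Xᵀw)_{2} = Σᵢ (u)·wᵢ = (-1)·(1) + (1)·(3) + (3)·(1) + (5)·(4) + (7)·(5) + (9)·(7) + (10)·(6) = 183.

183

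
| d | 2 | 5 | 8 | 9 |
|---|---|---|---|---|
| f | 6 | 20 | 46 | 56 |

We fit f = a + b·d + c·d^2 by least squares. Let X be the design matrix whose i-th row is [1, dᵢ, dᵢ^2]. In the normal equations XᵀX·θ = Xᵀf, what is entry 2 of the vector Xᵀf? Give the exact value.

984

Entry 2 ↔ basis d, so (Xᵀf)_{2} = Σᵢ (d)·fᵢ = (2)·(6) + (5)·(20) + (8)·(46) + (9)·(56) = 984.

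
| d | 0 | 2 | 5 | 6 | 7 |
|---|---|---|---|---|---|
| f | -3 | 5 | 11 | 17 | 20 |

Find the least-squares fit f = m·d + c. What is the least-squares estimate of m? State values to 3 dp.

Entries of XᵀX: Σd·d = 114, Σd = 20, Σ1 = 5.
And Σd·f = 307, Σf = 50.
Normal equations: [[114, 20]; [20, 5]]·[m, c]ᵀ = [307, 50]ᵀ.
Eliminating c: 5·(row 1) − 20·(row 2) gives 170·m = 5·307 − 20·50 = 535, so m = 107/34.
Then c = (50 − 20·(107/34))/5 = -44/17.

m = 3.147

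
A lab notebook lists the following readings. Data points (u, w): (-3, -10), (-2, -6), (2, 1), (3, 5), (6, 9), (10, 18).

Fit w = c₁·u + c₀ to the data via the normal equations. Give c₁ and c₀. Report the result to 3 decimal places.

Normal-equation sums: Σu·u = 162, Σu = 16, Σ1 = 6.
For Mᵀw: Σu·w = 293, Σw = 17.
Normal equations: [[162, 16]; [16, 6]]·[c₁, c₀]ᵀ = [293, 17]ᵀ.
det = 162·6 − 16² = 716.
c₁ = (293·6 − 16·17)/716 = 743/358; c₀ = (162·17 − 16·293)/716 = -967/358.

c₁ = 2.075, c₀ = -2.701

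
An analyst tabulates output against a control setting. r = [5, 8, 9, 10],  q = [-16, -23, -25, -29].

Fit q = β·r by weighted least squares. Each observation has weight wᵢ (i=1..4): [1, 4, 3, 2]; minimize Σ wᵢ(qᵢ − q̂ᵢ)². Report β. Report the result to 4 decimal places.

β = -2.8605

Sums needed: Σwᵢ·r·r = 724.
And Σwᵢ·r·q = -2071.
Normal equations: [[724]]·[β]ᵀ = [-2071]ᵀ.
Hence β = -2071 / 724 ≈ -2.8605.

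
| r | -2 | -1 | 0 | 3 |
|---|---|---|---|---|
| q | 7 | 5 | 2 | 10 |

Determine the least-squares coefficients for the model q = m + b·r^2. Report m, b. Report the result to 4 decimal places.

m = 3.2143, b = 0.7959

With design matrix A, AᵀA = [[4, 14]; [14, 98]] and Aᵀq = [24, 123]ᵀ.
Determinant 4·98 − 14² = 196.
m = (24·98 − 14·123)/196 = 45/14; b = (4·123 − 14·24)/196 = 39/49.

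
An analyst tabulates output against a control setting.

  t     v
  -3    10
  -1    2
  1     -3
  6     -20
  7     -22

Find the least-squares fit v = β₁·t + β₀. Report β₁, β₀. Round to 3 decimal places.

From the data, Σt·t = 96, Σt = 10, Σ1 = 5.
Right-hand side: Σt·v = -309, Σv = -33.
Normal equations: [[96, 10]; [10, 5]]·[β₁, β₀]ᵀ = [-309, -33]ᵀ.
Determinant 96·5 − 10² = 380.
β₁ = ((-309)·5 − 10·(-33))/380 = -243/76; β₀ = (96·(-33) − 10·(-309))/380 = -39/190.

β₁ = -3.197, β₀ = -0.205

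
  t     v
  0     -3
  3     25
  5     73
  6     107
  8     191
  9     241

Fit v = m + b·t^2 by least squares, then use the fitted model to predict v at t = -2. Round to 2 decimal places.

v̂ = 9.75

The normal system AᵀA·[m, b]ᵀ = Aᵀv is [[6, 215]; [215, 12659]]·[m, b]ᵀ = [634, 37647]ᵀ.
Determinant 6·12659 − 215² = 29729.
m = (634·12659 − 215·37647)/29729 = -9757/4247; b = (6·37647 − 215·634)/29729 = 12796/4247.
At t = -2: v̂ = (-9757/4247)·(1) + (12796/4247)·(4) = 41427/4247.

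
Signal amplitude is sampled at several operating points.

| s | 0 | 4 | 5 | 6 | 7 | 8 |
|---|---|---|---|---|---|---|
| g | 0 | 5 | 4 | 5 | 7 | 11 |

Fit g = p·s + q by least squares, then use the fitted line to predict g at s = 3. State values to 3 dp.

Forming MᵀM = [[190, 30]; [30, 6]] and Mᵀg = [207, 32]ᵀ gives MᵀM·[p, q]ᵀ = Mᵀg.
Eliminating q: 6·(row 1) − 30·(row 2) gives 240·p = 6·207 − 30·32 = 282, so p = 47/40.
Then q = (32 − 30·(47/40))/6 = -13/24.
At s = 3: ĝ = (47/40)·(3) + (-13/24)·(1) = 179/60.

ĝ = 2.983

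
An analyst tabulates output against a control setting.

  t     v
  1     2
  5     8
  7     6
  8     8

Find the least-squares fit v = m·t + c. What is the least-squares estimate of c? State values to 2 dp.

c = 1.98

MᵀM·[m, c]ᵀ = Mᵀv reads: 139·m + 21·c = 148;  21·m + 4·c = 24.
Eliminating c: 4·(row 1) − 21·(row 2) gives 115·m = 4·148 − 21·24 = 88, so m = 88/115.
Then c = (24 − 21·(88/115))/4 = 228/115.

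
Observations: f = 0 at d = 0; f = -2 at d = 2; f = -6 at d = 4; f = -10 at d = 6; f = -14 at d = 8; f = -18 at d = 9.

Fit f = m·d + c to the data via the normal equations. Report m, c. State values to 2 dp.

From the data, Σd·d = 201, Σd = 29, Σ1 = 6.
For Mᵀf: Σd·f = -362, Σf = -50.
Eliminating c: 6·(row 1) − 29·(row 2) gives 365·m = 6·(-362) − 29·(-50) = -722, so m = -722/365.
Then c = ((-50) − 29·(-722/365))/6 = 448/365.

m = -1.98, c = 1.23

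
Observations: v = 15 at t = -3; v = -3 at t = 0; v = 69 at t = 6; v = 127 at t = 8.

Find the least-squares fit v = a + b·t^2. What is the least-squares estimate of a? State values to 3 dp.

Forming MᵀM = [[4, 109]; [109, 5473]] and Mᵀv = [208, 10747]ᵀ gives MᵀM·[a, b]ᵀ = Mᵀv.
Δ = 4·5473 − 109² = 10011.
a = (208·5473 − 109·10747)/10011 = -11013/3337; b = (4·10747 − 109·208)/10011 = 6772/3337.

a = -3.300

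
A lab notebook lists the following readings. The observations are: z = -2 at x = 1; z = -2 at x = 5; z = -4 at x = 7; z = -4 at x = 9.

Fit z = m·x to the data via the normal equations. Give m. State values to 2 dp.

The normal equations are: 156·m = -76.
m = (-76)/156 = -0.487179.

m = -0.49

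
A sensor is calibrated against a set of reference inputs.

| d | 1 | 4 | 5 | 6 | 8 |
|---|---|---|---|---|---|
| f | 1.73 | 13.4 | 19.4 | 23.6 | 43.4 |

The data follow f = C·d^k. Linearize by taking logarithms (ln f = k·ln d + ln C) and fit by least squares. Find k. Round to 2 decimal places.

Linearized form: ln f = k·ln d + ln C. From the 5 transformed points,
Sums: Σln d = 6.8669, Σ(ln d)² = 12.0466, Σln f = 13.0404, Σln d·ln f = 21.8749.
Normal system: [[12.0466, 6.8669]; [6.8669, 5]]·[k, ln C]ᵀ = [21.8749, 13.0404]ᵀ.
Δ = 12.0466·5 − (6.8669)² = 13.0781; k = (21.8749·5 − 6.8669·13.0404)/13.0781 = 1.51604, ln C = (12.0466·13.0404 − 6.8669·21.8749)/13.0781 = 0.52596.

k = 1.52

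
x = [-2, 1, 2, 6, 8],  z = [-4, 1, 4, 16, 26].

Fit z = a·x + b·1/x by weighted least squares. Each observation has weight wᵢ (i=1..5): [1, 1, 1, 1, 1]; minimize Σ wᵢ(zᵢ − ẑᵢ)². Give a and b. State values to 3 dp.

Setting ∂/∂a … = 0 gives: 109·a + 5·b = 321;  5·a + (889/576)·b = 131/12.
Determinant 109·(889/576) − 5² = 82501/576.
a = (321·(889/576) − 5·(131/12))/(82501/576) = 14937/4853; b = (109·(131/12) − 5·321)/(82501/576) = -14064/4853.

a = 3.078, b = -2.898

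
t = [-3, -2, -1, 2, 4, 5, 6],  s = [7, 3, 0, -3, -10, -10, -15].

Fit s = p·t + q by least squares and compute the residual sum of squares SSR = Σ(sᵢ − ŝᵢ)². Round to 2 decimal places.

SSR = 12.49

Entries of AᵀA: Σt·t = 95, Σt = 11, Σ1 = 7.
And Σt·s = -213, Σs = -28.
So AᵀA·[p, q]ᵀ = Aᵀs: [[95, 11]; [11, 7]]·[p, q]ᵀ = [-213, -28]ᵀ.
Δ = 95·7 − 11² = 544.
p = ((-213)·7 − 11·(-28))/544 = -1183/544; q = (95·(-28) − 11·(-213))/544 = -317/544.
Residuals: 18/17, -417/544, -433/272, 1051/544, -23/32, 99/68, -745/544; SSR = 6793/544.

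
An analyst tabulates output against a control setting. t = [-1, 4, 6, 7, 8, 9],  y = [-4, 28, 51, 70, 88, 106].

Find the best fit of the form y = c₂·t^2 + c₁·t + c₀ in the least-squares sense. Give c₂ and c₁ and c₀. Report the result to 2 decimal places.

AᵀA·[c₂, c₁, c₀]ᵀ = Aᵀy reads: 14611·c₂ + 1863·c₁ + 247·c₀ = 19928;  1863·c₂ + 247·c₁ + 33·c₀ = 2570;  247·c₂ + 33·c₁ + 6·c₀ = 339.
Row-reducing yields c₂ = 52911/54728, c₁ = 181939/54728, c₀ = -43351/27364.

c₂ = 0.97, c₁ = 3.32, c₀ = -1.58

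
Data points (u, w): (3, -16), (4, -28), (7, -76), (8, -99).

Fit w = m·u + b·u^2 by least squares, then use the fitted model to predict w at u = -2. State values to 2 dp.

ŵ = -2.80

The normal equations are: 138·m + 946·b = -1484;  946·m + 6834·b = -10652.
(Σu·u = 138, Σu·u^2 = 946, Σu^2·u^2 = 6834, Σu·w = -1484, Σu^2·w = -10652.)
Δ = 138·6834 − 946² = 48176.
m = ((-1484)·6834 − 946·(-10652))/48176 = -4054/3011; b = (138·(-10652) − 946·(-1484))/48176 = -4132/3011.
At u = -2: ŵ = (-4054/3011)·(-2) + (-4132/3011)·(4) = -8420/3011.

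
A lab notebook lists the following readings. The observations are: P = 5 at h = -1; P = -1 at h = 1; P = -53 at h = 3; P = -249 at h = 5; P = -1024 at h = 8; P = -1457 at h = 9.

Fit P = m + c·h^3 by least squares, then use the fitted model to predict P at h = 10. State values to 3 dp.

The normal equations are: 6·m + 1393·c = -2779;  1393·m + 809941·c = -1619003.
(Σ1 = 6, Σh^3 = 1393, Σh^3·h^3 = 809941, ΣP = -2779, Σh^3·P = -1619003.)
Δ = 6·809941 − 1393² = 2919197.
m = ((-2779)·809941 − 1393·(-1619003))/2919197 = 4445140/2919197; c = (6·(-1619003) − 1393·(-2779))/2919197 = -5842871/2919197.
At h = 10: P̂ = (4445140/2919197)·(1) + (-5842871/2919197)·(1000) = -5838425860/2919197.

P̂ = -2000.011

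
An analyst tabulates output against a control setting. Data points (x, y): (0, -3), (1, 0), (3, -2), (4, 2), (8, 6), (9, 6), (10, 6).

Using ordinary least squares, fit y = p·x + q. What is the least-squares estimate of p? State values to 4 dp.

Entries of AᵀA: Σx·x = 271, Σx = 35, Σ1 = 7.
For Aᵀy: Σx·y = 164, Σy = 15.
Eliminating q: 7·(row 1) − 35·(row 2) gives 672·p = 7·164 − 35·15 = 623, so p = 89/96.
Then q = (15 − 35·(89/96))/7 = -1675/672.

p = 0.9271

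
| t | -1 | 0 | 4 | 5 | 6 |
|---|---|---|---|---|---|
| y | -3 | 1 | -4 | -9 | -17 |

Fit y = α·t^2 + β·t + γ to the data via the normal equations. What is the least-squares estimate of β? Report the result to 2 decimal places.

β = 2.62

Forming XᵀX = [[2178, 404, 78]; [404, 78, 14]; [78, 14, 5]] and Xᵀy = [-904, -160, -32]ᵀ gives XᵀX·[α, β, γ]ᵀ = Xᵀy.
Inverting the 3×3 Gram matrix, [α, β, γ]ᵀ = [-3300/3559, 9328/3559, 2584/3559]ᵀ.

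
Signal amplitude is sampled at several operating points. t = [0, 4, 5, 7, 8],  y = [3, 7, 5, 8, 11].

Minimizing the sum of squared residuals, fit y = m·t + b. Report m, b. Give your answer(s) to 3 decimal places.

m = 0.871, b = 2.619

Compute the Gram sums: Σt·t = 154, Σt = 24, Σ1 = 5.
And Σt·y = 197, Σy = 34.
Normal equations: [[154, 24]; [24, 5]]·[m, b]ᵀ = [197, 34]ᵀ.
Eliminating b: 5·(row 1) − 24·(row 2) gives 194·m = 5·197 − 24·34 = 169, so m = 169/194.
Then b = (34 − 24·(169/194))/5 = 254/97.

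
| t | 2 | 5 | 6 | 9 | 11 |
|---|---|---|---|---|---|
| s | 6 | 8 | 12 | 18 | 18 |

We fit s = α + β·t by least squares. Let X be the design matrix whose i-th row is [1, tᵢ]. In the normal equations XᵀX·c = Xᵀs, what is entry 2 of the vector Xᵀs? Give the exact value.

Entry 2 ↔ basis t, so (Xᵀs)_{2} = Σᵢ (t)·sᵢ = (2)·(6) + (5)·(8) + (6)·(12) + (9)·(18) + (11)·(18) = 484.

484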